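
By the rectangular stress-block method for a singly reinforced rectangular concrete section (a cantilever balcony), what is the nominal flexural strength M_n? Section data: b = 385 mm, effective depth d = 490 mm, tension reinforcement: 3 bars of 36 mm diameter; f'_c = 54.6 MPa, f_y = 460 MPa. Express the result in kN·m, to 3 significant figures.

M_n ≈ 633 kN·m

A_s = 3 × 1018 = 3054 mm².
T = A_s f_y = 3054 × 460 = 1404840 N = 1404.84 kN.
From C = T: a = T/(0.85 f'_c b) = 1404840/(0.85 × 54.6 × 385) = 78.62 mm.
M_n = T(d − a/2) = 1404.84 kN × (490 − 39.31) mm = 633.15 kN·m.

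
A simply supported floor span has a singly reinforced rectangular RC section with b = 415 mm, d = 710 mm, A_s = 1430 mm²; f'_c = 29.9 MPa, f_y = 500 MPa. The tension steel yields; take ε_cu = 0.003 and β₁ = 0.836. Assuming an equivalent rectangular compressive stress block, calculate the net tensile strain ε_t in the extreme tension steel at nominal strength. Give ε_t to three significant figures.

a = A_s f_y/(0.85 f'_c b) = 67.79 mm.
β₁ = 0.836, so c = a/β₁ = 67.79/0.836 = 81.09 mm.
From the linear strain diagram with ε_cu = 0.003: ε_t = 0.003 (d − c)/c = 0.003 × (710 − 81.09)/81.09 = 0.0233.
Since ε_t ≥ 0.005, the section is tension-controlled.

ε_t ≈ 0.0233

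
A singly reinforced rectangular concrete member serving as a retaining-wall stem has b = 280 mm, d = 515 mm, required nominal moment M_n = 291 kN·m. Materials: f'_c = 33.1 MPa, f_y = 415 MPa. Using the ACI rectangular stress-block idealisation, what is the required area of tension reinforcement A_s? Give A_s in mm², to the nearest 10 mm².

A_s ≈ 1470 mm²

With M_n = 0.85 f'_c a b (d − a/2), solve the quadratic for a:
a = d − √(d² − 2M_n/(0.85 f'_c b)) = 515 − √(515² − 2 × 291×10⁶/(0.85 × 33.1 × 280)) = 77.57 mm.
A_s = 0.85 f'_c a b / f_y = 0.85 × 33.1 × 77.57 × 280 / 415 = 1472.5 mm².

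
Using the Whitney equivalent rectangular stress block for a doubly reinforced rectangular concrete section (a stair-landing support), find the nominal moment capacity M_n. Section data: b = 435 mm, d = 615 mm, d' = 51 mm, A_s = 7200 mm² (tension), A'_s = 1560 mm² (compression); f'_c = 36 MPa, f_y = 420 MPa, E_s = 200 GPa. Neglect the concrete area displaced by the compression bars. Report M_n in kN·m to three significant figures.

Assume both tension and compression steel yield.
Net tension couple steel: A_s − A'_s = 5640 mm².
a = (A_s − A'_s) f_y / (0.85 f'_c b) = 2368800/(0.85 × 36 × 435) = 177.96 mm.
c = a/β₁ = 177.96/0.793 = 224.41 mm; ε'_s = 0.003(c − d')/c = 0.0023 ≥ f_y/E_s = 0.0021, so compression steel does yield.
M_n = (A_s − A'_s) f_y (d − a/2) + A'_s f_y (d − d') = [2368800 × (615 − 88.98) + 655200 × (615 − 51)] × 10⁻⁶ = 1246.04 + 369.53 = 1615.57 kN·m.

M_n ≈ 1620 kN·m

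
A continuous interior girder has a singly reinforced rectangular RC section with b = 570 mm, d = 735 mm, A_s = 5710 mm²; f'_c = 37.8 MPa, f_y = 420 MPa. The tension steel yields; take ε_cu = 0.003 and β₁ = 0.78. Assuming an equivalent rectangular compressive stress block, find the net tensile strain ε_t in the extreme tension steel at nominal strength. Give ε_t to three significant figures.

a = A_s f_y/(0.85 f'_c b) = 130.95 mm.
β₁ = 0.78, so c = a/β₁ = 130.95/0.78 = 167.88 mm.
From the linear strain diagram with ε_cu = 0.003: ε_t = 0.003 (d − c)/c = 0.003 × (735 − 167.88)/167.88 = 0.0101.
Since ε_t ≥ 0.005, the section is tension-controlled.

ε_t ≈ 0.0101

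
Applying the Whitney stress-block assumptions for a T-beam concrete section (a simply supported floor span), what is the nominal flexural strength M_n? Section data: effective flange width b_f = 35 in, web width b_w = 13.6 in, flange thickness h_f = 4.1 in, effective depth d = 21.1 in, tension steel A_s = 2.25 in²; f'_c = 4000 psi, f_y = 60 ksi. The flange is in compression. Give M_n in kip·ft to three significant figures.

Tension: T = A_s f_y = 2.25 × 60 = 135 kips.
Try a within the flange: a = T/(0.85 f'_c b_f) = 135/(0.85 × 4 × 35) = 1.134 in.
Since a = 1.134 ≤ h_f = 4.1 in, the stress block lies entirely in the flange; analyse as a rectangular beam of width b_f.
M_n = T(d − a/2) = 135 × (21.1 − 0.567) = 2772.0 kip·in.
M_n = 2772.0/12 = 231.00 kip·ft.

M_n ≈ 231 kip·ft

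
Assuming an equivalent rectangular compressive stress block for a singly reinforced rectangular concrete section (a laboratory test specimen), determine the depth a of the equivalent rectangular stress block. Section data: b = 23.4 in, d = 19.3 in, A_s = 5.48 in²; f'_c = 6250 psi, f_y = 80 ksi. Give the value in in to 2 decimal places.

a ≈ 3.53 in

T = A_s f_y = 5.48 × 80 = 438.4 kips.
a = T/(0.85 f'_c b) = 438.4/(0.85 × 6.25 × 23.4) = 3.53 in.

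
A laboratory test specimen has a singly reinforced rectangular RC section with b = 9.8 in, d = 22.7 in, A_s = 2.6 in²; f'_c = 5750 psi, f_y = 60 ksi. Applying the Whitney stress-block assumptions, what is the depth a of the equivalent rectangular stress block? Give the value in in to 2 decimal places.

T = A_s f_y = 2.6 × 60 = 156 kips.
a = T/(0.85 f'_c b) = 156/(0.85 × 5.75 × 9.8) = 3.26 in.

a ≈ 3.26 in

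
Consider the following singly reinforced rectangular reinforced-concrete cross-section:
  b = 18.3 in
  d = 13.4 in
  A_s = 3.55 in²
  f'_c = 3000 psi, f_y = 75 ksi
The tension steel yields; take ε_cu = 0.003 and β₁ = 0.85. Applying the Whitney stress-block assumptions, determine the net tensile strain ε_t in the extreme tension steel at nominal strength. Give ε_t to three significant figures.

a = A_s f_y/(0.85 f'_c b) = 5.706 in.
β₁ = 0.85, so c = a/β₁ = 5.706/0.85 = 6.713 in.
From the linear strain diagram with ε_cu = 0.003: ε_t = 0.003 (d − c)/c = 0.003 × (13.4 − 6.713)/6.713 = 0.00299.
ε_t < 0.004 — the section is over-reinforced for flexure under ACI limits.

ε_t ≈ 0.00299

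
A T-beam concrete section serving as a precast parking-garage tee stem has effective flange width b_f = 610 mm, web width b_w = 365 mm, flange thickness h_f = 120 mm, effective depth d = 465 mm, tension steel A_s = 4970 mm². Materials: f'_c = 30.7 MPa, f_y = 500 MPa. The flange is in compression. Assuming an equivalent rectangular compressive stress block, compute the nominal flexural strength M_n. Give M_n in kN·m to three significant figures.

Tension: T = A_s f_y = 4970 × 500 = 2485000 N.
Try a within the flange: a = T/(0.85 f'_c b_f) = 2485000/(0.85 × 30.7 × 610) = 156.11 mm.
a = 156.11 > h_f = 120 mm: the block extends into the web. Split into flange-overhang and web parts.
C_f = 0.85 f'_c (b_f − b_w) h_f = 0.85 × 30.7 × (610 − 365) × 120 = 767193 N.
Remaining web compression depth: a_w = (T − C_f)/(0.85 f'_c b_w) = (2485000 − 767193)/(0.85 × 30.7 × 365) = 180.35 mm.
M_n = C_f(d − h_f/2) + (T − C_f)(d − a_w/2) = 767193 × (465 − 60) + 1717807 × (465 − 90.175) = 310.71 + 643.88 = 954.59 × 10⁶ N·mm.
M_n = 954.59 kN·m.

M_n ≈ 955 kN·m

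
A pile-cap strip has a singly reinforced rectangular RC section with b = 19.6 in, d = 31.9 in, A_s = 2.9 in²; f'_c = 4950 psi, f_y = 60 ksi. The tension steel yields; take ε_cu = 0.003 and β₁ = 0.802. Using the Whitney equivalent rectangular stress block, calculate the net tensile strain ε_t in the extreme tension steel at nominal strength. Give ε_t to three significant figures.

a = A_s f_y/(0.85 f'_c b) = 2.110 in.
β₁ = 0.802, so c = a/β₁ = 2.110/0.802 = 2.631 in.
From the linear strain diagram with ε_cu = 0.003: ε_t = 0.003 (d − c)/c = 0.003 × (31.9 − 2.631)/2.631 = 0.0334.
Since ε_t ≥ 0.005, the section is tension-controlled.

ε_t ≈ 0.0334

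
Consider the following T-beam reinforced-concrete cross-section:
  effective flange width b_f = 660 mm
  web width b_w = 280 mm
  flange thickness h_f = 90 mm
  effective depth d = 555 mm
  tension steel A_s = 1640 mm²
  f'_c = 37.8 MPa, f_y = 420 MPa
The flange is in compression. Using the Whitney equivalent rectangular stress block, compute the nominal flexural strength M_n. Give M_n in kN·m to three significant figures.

M_n ≈ 371 kN·m

Tension: T = A_s f_y = 1640 × 420 = 688800 N.
Try a within the flange: a = T/(0.85 f'_c b_f) = 688800/(0.85 × 37.8 × 660) = 32.48 mm.
Since a = 32.48 ≤ h_f = 90 mm, the stress block lies entirely in the flange; analyse as a rectangular beam of width b_f.
M_n = T(d − a/2) = 688800 × (555 − 16.24) = 371.10 × 10⁶ N·mm.
M_n = 371.10 kN·m.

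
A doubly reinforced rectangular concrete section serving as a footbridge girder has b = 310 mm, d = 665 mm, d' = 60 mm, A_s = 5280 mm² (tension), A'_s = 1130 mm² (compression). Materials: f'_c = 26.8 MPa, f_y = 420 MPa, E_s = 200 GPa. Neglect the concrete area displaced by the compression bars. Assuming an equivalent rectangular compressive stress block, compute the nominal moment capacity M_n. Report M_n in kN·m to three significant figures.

M_n ≈ 1230 kN·m

Assume both tension and compression steel yield.
Net tension couple steel: A_s − A'_s = 4150 mm².
a = (A_s − A'_s) f_y / (0.85 f'_c b) = 1743000/(0.85 × 26.8 × 310) = 246.82 mm.
c = a/β₁ = 246.82/0.85 = 290.38 mm; ε'_s = 0.003(c − d')/c = 0.0024 ≥ f_y/E_s = 0.0021, so compression steel does yield.
M_n = (A_s − A'_s) f_y (d − a/2) + A'_s f_y (d − d') = [1743000 × (665 − 123.41) + 474600 × (665 − 60)] × 10⁻⁶ = 943.99 + 287.13 = 1231.12 kN·m.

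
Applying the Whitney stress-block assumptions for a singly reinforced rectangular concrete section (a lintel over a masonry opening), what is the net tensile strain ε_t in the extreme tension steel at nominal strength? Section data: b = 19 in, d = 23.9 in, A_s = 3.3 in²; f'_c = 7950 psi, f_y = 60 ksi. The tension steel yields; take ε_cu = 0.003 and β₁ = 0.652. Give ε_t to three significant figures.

ε_t ≈ 0.0273

a = A_s f_y/(0.85 f'_c b) = 1.542 in.
β₁ = 0.652, so c = a/β₁ = 1.542/0.652 = 2.365 in.
From the linear strain diagram with ε_cu = 0.003: ε_t = 0.003 (d − c)/c = 0.003 × (23.9 − 2.365)/2.365 = 0.0273.
Since ε_t ≥ 0.005, the section is tension-controlled.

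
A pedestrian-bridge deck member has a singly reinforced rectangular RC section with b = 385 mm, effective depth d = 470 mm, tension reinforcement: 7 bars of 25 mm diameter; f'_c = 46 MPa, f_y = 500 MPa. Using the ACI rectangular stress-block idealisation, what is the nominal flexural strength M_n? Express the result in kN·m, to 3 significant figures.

M_n ≈ 710 kN·m

A_s = 7 × 491 = 3437 mm².
T = A_s f_y = 3437 × 500 = 1718500 N = 1718.5 kN.
From C = T: a = T/(0.85 f'_c b) = 1718500/(0.85 × 46 × 385) = 114.16 mm.
M_n = T(d − a/2) = 1718.5 kN × (470 − 57.08) mm = 709.60 kN·m.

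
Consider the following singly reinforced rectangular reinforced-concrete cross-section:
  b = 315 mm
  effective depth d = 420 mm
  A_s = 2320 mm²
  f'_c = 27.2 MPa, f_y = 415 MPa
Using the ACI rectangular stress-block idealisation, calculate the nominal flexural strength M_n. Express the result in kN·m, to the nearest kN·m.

T = A_s f_y = 2320 × 415 = 962800 N = 962.8 kN.
From C = T: a = T/(0.85 f'_c b) = 962800/(0.85 × 27.2 × 315) = 132.20 mm.
M_n = T(d − a/2) = 962.8 kN × (420 − 66.1) mm = 340.73 kN·m.

M_n ≈ 341 kN·m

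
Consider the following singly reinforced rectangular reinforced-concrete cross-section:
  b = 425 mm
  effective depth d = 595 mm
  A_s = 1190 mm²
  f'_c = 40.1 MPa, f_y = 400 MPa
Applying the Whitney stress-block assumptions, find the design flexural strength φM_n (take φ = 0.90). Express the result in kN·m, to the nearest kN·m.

φM_n ≈ 248 kN·m

T = A_s f_y = 1190 × 400 = 476000 N = 476 kN.
From C = T: a = T/(0.85 f'_c b) = 476000/(0.85 × 40.1 × 425) = 32.86 mm.
M_n = T(d − a/2) = 476 kN × (595 − 16.43) mm = 275.40 kN·m.
φM_n = 0.90 × 275.40 = 247.86 kN·m.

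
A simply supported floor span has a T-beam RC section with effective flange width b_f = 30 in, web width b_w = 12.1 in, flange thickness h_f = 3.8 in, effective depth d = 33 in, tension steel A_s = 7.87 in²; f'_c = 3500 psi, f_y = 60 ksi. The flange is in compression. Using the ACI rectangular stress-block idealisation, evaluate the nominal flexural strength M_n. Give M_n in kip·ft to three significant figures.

M_n ≈ 1180 kip·ft

Tension: T = A_s f_y = 7.87 × 60 = 472.2 kips.
Try a within the flange: a = T/(0.85 f'_c b_f) = 472.2/(0.85 × 3.5 × 30) = 5.291 in.
a = 5.291 > h_f = 3.8 in: the block extends into the web. Split into flange-overhang and web parts.
C_f = 0.85 f'_c (b_f − b_w) h_f = 0.85 × 3.5 × (30 − 12.1) × 3.8 = 202.4 kips.
Remaining web compression depth: a_w = (T − C_f)/(0.85 f'_c b_w) = (472.2 − 202.4)/(0.85 × 3.5 × 12.1) = 7.495 in.
M_n = C_f(d − h_f/2) + (T − C_f)(d − a_w/2) = 202.4 × (33 − 1.9) + 269.8 × (33 − 3.7475) = 6294.6 + 7892.3 = 14186.9 kip·in.
M_n = 14186.9/12 = 1182.24 kip·ft.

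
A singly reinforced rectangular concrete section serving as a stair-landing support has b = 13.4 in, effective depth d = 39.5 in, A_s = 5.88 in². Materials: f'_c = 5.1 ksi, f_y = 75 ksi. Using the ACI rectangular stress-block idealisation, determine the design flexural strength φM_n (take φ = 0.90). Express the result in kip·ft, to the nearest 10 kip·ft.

T = A_s f_y = 5.88 × 75 = 441 kips.
a = T/(0.85 f'_c b) = 441/(0.85 × 5.1 × 13.4) = 7.592 in.
M_n = T(d − a/2) = 441 × (39.5 − 3.796) = 15745.5 kip·in = 15745.5/12 = 1312.13 kip·ft.
φM_n = 0.90 × 1312.13 = 1180.92 kip·ft.

φM_n ≈ 1180 kip·ft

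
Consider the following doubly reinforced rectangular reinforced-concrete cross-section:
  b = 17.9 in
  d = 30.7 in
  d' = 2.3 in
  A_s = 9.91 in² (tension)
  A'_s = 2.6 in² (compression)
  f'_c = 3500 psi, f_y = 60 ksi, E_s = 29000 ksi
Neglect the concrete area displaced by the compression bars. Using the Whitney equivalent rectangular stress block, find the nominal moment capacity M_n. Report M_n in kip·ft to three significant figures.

Assume both steels yield.
a = (A_s − A'_s) f_y/(0.85 f'_c b) = (9.91 − 2.6) × 60/(0.85 × 3.5 × 17.9) = 8.236 in.
c = a/β₁ = 8.236/0.85 = 9.689 in; ε'_s = 0.003(c − d')/c = 0.0023 ≥ ε_y = 0.0021, so the compression steel yields.
M_n = (A_s − A'_s) f_y (d − a/2) + A'_s f_y (d − d') = 438.6 × (30.7 − 4.118) + 156 × (30.7 − 2.3) = 11658.9 + 4430.4 = 16089.3 kip·in = 16089.3/12 = 1340.78 kip·ft.

M_n ≈ 1340 kip·ft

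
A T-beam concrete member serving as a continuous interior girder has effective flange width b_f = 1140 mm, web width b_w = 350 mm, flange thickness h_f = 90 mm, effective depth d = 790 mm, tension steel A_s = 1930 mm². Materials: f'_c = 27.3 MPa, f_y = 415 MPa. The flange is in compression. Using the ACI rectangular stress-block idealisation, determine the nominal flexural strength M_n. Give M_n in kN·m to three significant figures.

M_n ≈ 621 kN·m

Tension: T = A_s f_y = 1930 × 415 = 800950 N.
Try a within the flange: a = T/(0.85 f'_c b_f) = 800950/(0.85 × 27.3 × 1140) = 30.28 mm.
Since a = 30.28 ≤ h_f = 90 mm, the stress block lies entirely in the flange; analyse as a rectangular beam of width b_f.
M_n = T(d − a/2) = 800950 × (790 − 15.14) = 620.62 × 10⁶ N·mm.
M_n = 620.62 kN·m.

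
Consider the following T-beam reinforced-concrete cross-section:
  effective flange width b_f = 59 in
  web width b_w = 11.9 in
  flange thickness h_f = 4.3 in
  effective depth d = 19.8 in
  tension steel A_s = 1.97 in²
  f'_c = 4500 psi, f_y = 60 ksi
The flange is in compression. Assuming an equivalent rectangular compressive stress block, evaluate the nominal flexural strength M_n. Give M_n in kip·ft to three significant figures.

M_n ≈ 192 kip·ft

Tension: T = A_s f_y = 1.97 × 60 = 118.2 kips.
Try a within the flange: a = T/(0.85 f'_c b_f) = 118.2/(0.85 × 4.5 × 59) = 0.524 in.
Since a = 0.524 ≤ h_f = 4.3 in, the stress block lies entirely in the flange; analyse as a rectangular beam of width b_f.
M_n = T(d − a/2) = 118.2 × (19.8 − 0.262) = 2309.4 kip·in.
M_n = 2309.4/12 = 192.45 kip·ft.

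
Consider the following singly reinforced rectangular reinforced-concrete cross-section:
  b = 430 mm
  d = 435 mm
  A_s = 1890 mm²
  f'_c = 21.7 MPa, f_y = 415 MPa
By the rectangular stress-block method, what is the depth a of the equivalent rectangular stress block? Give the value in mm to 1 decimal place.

T = A_s f_y = 1890 × 415 = 784350 N = 784.35 kN.
Setting C = 0.85 f'_c a b equal to T: a = 784350/(0.85 × 21.7 × 430) = 98.9 mm.

a ≈ 98.9 mm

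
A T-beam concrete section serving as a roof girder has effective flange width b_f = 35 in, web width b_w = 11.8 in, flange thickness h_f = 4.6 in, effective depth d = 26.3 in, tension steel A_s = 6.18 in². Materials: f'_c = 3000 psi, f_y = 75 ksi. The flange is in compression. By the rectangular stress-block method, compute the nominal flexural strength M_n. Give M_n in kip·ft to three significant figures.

Tension: T = A_s f_y = 6.18 × 75 = 463.5 kips.
Try a within the flange: a = T/(0.85 f'_c b_f) = 463.5/(0.85 × 3 × 35) = 5.193 in.
a = 5.193 > h_f = 4.6 in: the block extends into the web. Split into flange-overhang and web parts.
C_f = 0.85 f'_c (b_f − b_w) h_f = 0.85 × 3 × (35 − 11.8) × 4.6 = 272.1 kips.
Remaining web compression depth: a_w = (T − C_f)/(0.85 f'_c b_w) = (463.5 − 272.1)/(0.85 × 3 × 11.8) = 6.361 in.
M_n = C_f(d − h_f/2) + (T − C_f)(d − a_w/2) = 272.1 × (26.3 − 2.3) + 191.4 × (26.3 − 3.1805) = 6530.4 + 4425.1 = 10955.5 kip·in.
M_n = 10955.5/12 = 912.96 kip·ft.

M_n ≈ 913 kip·ft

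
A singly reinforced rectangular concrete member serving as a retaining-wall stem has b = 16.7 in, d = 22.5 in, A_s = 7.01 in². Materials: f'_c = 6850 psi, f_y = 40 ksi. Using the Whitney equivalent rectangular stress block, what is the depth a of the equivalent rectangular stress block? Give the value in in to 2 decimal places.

T = A_s f_y = 7.01 × 40 = 280.4 kips.
a = T/(0.85 f'_c b) = 280.4/(0.85 × 6.85 × 16.7) = 2.88 in.

a ≈ 2.88 in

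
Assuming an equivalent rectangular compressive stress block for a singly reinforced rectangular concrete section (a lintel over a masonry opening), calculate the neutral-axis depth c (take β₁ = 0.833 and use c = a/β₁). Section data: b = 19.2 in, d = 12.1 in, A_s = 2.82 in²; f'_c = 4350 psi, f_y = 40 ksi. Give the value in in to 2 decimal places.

c ≈ 1.91 in

T = A_s f_y = 2.82 × 40 = 112.8 kips.
a = T/(0.85 f'_c b) = 112.8/(0.85 × 4.35 × 19.2) = 1.5889 in.
With β₁ = 0.833, c = a/β₁ = 1.5889/0.833 = 1.91 in.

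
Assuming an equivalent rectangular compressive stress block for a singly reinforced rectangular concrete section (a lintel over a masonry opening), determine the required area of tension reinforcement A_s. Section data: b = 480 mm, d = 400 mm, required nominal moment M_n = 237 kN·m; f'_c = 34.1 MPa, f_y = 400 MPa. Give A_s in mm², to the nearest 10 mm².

With M_n = 0.85 f'_c a b (d − a/2), solve the quadratic for a:
a = d − √(d² − 2M_n/(0.85 f'_c b)) = 400 − √(400² − 2 × 237×10⁶/(0.85 × 34.1 × 480)) = 45.13 mm.
A_s = 0.85 f'_c a b / f_y = 0.85 × 34.1 × 45.13 × 480 / 400 = 1569.7 mm².

A_s ≈ 1570 mm²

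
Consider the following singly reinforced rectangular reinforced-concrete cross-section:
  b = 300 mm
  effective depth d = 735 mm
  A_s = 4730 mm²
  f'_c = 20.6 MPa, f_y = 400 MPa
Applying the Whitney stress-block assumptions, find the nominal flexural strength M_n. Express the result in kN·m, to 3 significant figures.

M_n ≈ 1050 kN·m

T = A_s f_y = 4730 × 400 = 1892000 N = 1892 kN.
From C = T: a = T/(0.85 f'_c b) = 1892000/(0.85 × 20.6 × 300) = 360.18 mm.
M_n = T(d − a/2) = 1892 kN × (735 − 180.09) mm = 1049.89 kN·m.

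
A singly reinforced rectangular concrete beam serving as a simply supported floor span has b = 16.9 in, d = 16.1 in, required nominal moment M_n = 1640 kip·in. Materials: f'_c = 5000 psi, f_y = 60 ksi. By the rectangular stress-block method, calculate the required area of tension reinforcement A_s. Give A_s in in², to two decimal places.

A_s ≈ 1.78 in²

From M_n = 0.85 f'_c a b (d − a/2):
a = d − √(d² − 2M_n/(0.85 f'_c b)) = 16.1 − √(16.1² − 2 × 1640/(0.85 × 5 × 16.9)) = 1.487 in.
A_s = 0.85 f'_c a b / f_y = 0.85 × 5 × 1.487 × 16.9 / 60 = 1.780 in².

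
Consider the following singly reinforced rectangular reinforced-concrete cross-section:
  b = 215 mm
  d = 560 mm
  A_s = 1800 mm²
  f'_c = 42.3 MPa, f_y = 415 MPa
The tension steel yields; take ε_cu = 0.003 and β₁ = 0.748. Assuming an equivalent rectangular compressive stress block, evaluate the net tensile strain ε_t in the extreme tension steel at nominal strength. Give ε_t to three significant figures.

a = A_s f_y/(0.85 f'_c b) = 96.63 mm.
β₁ = 0.748, so c = a/β₁ = 96.63/0.748 = 129.18 mm.
From the linear strain diagram with ε_cu = 0.003: ε_t = 0.003 (d − c)/c = 0.003 × (560 − 129.18)/129.18 = 0.0100.
Since ε_t ≥ 0.005, the section is tension-controlled.

ε_t ≈ 0.0100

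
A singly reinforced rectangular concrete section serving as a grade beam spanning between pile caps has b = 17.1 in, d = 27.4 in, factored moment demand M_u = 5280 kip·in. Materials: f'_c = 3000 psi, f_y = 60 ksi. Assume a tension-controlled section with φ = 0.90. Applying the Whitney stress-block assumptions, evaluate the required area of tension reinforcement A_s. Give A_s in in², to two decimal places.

M_n = M_u/φ = 5280/0.90 = 5866.67 kip·in.
From M_n = 0.85 f'_c a b (d − a/2):
a = d − √(d² − 2M_n/(0.85 f'_c b)) = 27.4 − √(27.4² − 2 × 5866.67/(0.85 × 3 × 17.1)) = 5.453 in.
A_s = 0.85 f'_c a b / f_y = 0.85 × 3 × 5.453 × 17.1 / 60 = 3.963 in².

A_s ≈ 3.96 in²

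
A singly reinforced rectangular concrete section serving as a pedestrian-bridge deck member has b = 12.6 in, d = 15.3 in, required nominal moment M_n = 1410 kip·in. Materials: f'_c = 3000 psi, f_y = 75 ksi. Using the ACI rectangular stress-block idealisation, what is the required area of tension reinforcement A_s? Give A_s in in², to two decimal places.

A_s ≈ 1.37 in²

From M_n = 0.85 f'_c a b (d − a/2):
a = d − √(d² − 2M_n/(0.85 f'_c b)) = 15.3 − √(15.3² − 2 × 1410/(0.85 × 3 × 12.6)) = 3.204 in.
A_s = 0.85 f'_c a b / f_y = 0.85 × 3 × 3.204 × 12.6 / 75 = 1.373 in².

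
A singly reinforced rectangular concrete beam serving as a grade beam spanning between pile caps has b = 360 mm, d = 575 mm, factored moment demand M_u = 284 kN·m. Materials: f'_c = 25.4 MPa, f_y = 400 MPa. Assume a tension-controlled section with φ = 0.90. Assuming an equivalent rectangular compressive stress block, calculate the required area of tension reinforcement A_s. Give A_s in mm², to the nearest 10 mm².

A_s ≈ 1470 mm²

M_n = M_u/φ = 284/0.90 = 315.556 kN·m.
With M_n = 0.85 f'_c a b (d − a/2), solve the quadratic for a:
a = d − √(d² − 2M_n/(0.85 f'_c b)) = 575 − √(575² − 2 × 315.556×10⁶/(0.85 × 25.4 × 360)) = 75.57 mm.
A_s = 0.85 f'_c a b / f_y = 0.85 × 25.4 × 75.57 × 360 / 400 = 1468.4 mm².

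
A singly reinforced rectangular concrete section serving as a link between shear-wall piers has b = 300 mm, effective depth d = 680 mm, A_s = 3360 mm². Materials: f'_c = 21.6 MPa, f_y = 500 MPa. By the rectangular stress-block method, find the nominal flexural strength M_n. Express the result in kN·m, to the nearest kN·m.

T = A_s f_y = 3360 × 500 = 1680000 N = 1680 kN.
From C = T: a = T/(0.85 f'_c b) = 1680000/(0.85 × 21.6 × 300) = 305.01 mm.
M_n = T(d − a/2) = 1680 kN × (680 − 152.505) mm = 886.19 kN·m.

M_n ≈ 886 kN·m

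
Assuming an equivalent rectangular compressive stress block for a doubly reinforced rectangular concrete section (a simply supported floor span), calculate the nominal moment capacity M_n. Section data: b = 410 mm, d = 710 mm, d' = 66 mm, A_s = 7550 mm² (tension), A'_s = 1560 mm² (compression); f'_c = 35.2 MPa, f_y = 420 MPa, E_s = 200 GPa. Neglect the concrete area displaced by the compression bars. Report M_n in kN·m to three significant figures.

M_n ≈ 1950 kN·m

Assume both tension and compression steel yield.
Net tension couple steel: A_s − A'_s = 5990 mm².
a = (A_s − A'_s) f_y / (0.85 f'_c b) = 2515800/(0.85 × 35.2 × 410) = 205.08 mm.
c = a/β₁ = 205.08/0.799 = 256.67 mm; ε'_s = 0.003(c − d')/c = 0.0022 ≥ f_y/E_s = 0.0021, so compression steel does yield.
M_n = (A_s − A'_s) f_y (d − a/2) + A'_s f_y (d − d') = [2515800 × (710 − 102.54) + 655200 × (710 − 66)] × 10⁻⁶ = 1528.25 + 421.95 = 1950.20 kN·m.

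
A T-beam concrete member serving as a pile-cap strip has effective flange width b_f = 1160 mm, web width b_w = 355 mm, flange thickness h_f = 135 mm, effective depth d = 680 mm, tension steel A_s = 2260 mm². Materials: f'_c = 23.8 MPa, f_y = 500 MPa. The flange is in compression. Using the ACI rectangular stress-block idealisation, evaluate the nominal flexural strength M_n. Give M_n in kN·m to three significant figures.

Tension: T = A_s f_y = 2260 × 500 = 1130000 N.
Try a within the flange: a = T/(0.85 f'_c b_f) = 1130000/(0.85 × 23.8 × 1160) = 48.15 mm.
Since a = 48.15 ≤ h_f = 135 mm, the stress block lies entirely in the flange; analyse as a rectangular beam of width b_f.
M_n = T(d − a/2) = 1130000 × (680 − 24.075) = 741.20 × 10⁶ N·mm.
M_n = 741.20 kN·m.

M_n ≈ 741 kN·m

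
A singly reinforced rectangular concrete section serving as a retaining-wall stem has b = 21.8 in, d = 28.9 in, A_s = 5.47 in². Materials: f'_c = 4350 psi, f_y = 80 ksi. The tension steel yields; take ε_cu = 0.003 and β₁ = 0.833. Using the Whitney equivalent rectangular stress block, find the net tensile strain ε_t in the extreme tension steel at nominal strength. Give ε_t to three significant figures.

ε_t ≈ 0.0103

a = A_s f_y/(0.85 f'_c b) = 5.429 in.
β₁ = 0.833, so c = a/β₁ = 5.429/0.833 = 6.517 in.
From the linear strain diagram with ε_cu = 0.003: ε_t = 0.003 (d − c)/c = 0.003 × (28.9 − 6.517)/6.517 = 0.0103.
Since ε_t ≥ 0.005, the section is tension-controlled.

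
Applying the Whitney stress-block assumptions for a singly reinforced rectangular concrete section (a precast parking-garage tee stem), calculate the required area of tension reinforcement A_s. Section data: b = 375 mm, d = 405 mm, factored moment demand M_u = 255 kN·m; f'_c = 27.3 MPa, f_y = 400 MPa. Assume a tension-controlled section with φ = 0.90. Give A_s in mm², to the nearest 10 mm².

M_n = M_u/φ = 255/0.90 = 283.333 kN·m.
With M_n = 0.85 f'_c a b (d − a/2), solve the quadratic for a:
a = d − √(d² − 2M_n/(0.85 f'_c b)) = 405 − √(405² − 2 × 283.333×10⁶/(0.85 × 27.3 × 375)) = 90.51 mm.
A_s = 0.85 f'_c a b / f_y = 0.85 × 27.3 × 90.51 × 375 / 400 = 1969.0 mm².

A_s ≈ 1970 mm²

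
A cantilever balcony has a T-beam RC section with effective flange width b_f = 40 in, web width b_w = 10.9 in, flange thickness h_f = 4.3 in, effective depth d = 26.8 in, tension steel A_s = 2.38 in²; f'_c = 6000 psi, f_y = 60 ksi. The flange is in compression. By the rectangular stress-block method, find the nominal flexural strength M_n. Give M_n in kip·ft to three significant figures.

Tension: T = A_s f_y = 2.38 × 60 = 142.8 kips.
Try a within the flange: a = T/(0.85 f'_c b_f) = 142.8/(0.85 × 6 × 40) = 0.700 in.
Since a = 0.700 ≤ h_f = 4.3 in, the stress block lies entirely in the flange; analyse as a rectangular beam of width b_f.
M_n = T(d − a/2) = 142.8 × (26.8 − 0.35) = 3777.1 kip·in.
M_n = 3777.1/12 = 314.76 kip·ft.

M_n ≈ 315 kip·ft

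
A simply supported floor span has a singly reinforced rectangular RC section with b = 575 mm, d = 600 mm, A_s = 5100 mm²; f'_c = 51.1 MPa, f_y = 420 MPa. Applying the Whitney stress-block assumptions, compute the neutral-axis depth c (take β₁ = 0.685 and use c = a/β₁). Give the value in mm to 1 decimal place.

T = A_s f_y = 5100 × 420 = 2142000 N = 2142 kN.
Setting C = 0.85 f'_c a b equal to T: a = 2142000/(0.85 × 51.1 × 575) = 85.765 mm.
With β₁ = 0.685, c = a/β₁ = 85.765/0.685 = 125.2 mm.

c ≈ 125.2 mm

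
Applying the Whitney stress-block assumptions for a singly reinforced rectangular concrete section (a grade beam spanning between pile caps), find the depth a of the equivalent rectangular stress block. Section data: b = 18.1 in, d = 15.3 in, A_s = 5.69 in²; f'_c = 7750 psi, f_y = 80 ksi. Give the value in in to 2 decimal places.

a ≈ 3.82 in

T = A_s f_y = 5.69 × 80 = 455.2 kips.
a = T/(0.85 f'_c b) = 455.2/(0.85 × 7.75 × 18.1) = 3.82 in.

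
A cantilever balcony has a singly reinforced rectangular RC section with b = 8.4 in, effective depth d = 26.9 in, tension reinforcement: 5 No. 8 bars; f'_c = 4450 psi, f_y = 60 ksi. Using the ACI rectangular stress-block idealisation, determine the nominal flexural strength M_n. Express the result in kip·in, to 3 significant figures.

M_n ≈ 5490 kip·in

A_s = 5 × 0.79 = 3.95 in².
T = A_s f_y = 3.95 × 60 = 237 kips.
a = T/(0.85 f'_c b) = 237/(0.85 × 4.45 × 8.4) = 7.459 in.
M_n = T(d − a/2) = 237 × (26.9 − 3.7295) = 5491.4 kip·in.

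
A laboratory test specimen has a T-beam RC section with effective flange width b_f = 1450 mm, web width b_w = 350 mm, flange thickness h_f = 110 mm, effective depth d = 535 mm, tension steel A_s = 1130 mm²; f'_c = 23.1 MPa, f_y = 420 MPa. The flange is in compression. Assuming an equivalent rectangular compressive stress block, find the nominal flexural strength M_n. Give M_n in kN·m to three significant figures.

Tension: T = A_s f_y = 1130 × 420 = 474600 N.
Try a within the flange: a = T/(0.85 f'_c b_f) = 474600/(0.85 × 23.1 × 1450) = 16.67 mm.
Since a = 16.67 ≤ h_f = 110 mm, the stress block lies entirely in the flange; analyse as a rectangular beam of width b_f.
M_n = T(d − a/2) = 474600 × (535 − 8.335) = 249.96 × 10⁶ N·mm.
M_n = 249.96 kN·m.

M_n ≈ 250 kN·m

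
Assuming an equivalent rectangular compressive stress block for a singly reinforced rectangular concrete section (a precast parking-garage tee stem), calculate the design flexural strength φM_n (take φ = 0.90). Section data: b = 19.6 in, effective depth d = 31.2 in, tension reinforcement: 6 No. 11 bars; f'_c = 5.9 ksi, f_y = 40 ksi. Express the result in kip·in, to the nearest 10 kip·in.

φM_n ≈ 9870 kip·in

A_s = 6 × 1.56 = 9.36 in².
T = A_s f_y = 9.36 × 40 = 374.4 kips.
a = T/(0.85 f'_c b) = 374.4/(0.85 × 5.9 × 19.6) = 3.809 in.
M_n = T(d − a/2) = 374.4 × (31.2 − 1.9045) = 10968.2 kip·in.
φM_n = 0.90 × 10968.2 = 9871.4 kip·in.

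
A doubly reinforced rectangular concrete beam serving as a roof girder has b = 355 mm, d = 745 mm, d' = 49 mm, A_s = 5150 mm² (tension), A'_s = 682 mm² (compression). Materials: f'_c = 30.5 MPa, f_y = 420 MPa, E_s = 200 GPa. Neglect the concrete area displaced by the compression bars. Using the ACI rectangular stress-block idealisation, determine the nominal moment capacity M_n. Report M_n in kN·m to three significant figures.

Assume both tension and compression steel yield.
Net tension couple steel: A_s − A'_s = 4468 mm².
a = (A_s − A'_s) f_y / (0.85 f'_c b) = 1876560/(0.85 × 30.5 × 355) = 203.90 mm.
c = a/β₁ = 203.90/0.832 = 245.07 mm; ε'_s = 0.003(c − d')/c = 0.0024 ≥ f_y/E_s = 0.0021, so compression steel does yield.
M_n = (A_s − A'_s) f_y (d − a/2) + A'_s f_y (d − d') = [1876560 × (745 − 101.95) + 286440 × (745 − 49)] × 10⁻⁶ = 1206.72 + 199.36 = 1406.08 kN·m.

M_n ≈ 1410 kN·m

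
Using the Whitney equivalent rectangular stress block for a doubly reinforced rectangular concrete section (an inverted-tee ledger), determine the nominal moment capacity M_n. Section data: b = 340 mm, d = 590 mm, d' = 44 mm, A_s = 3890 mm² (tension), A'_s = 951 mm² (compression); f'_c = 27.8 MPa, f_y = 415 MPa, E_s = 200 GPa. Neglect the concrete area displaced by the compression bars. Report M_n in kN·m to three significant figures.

Assume both tension and compression steel yield.
Net tension couple steel: A_s − A'_s = 2939 mm².
a = (A_s − A'_s) f_y / (0.85 f'_c b) = 1219685/(0.85 × 27.8 × 340) = 151.81 mm.
c = a/β₁ = 151.81/0.85 = 178.60 mm; ε'_s = 0.003(c − d')/c = 0.0023 ≥ f_y/E_s = 0.0021, so compression steel does yield.
M_n = (A_s − A'_s) f_y (d − a/2) + A'_s f_y (d − d') = [1219685 × (590 − 75.905) + 394665 × (590 − 44)] × 10⁻⁶ = 627.03 + 215.49 = 842.52 kN·m.

M_n ≈ 843 kN·m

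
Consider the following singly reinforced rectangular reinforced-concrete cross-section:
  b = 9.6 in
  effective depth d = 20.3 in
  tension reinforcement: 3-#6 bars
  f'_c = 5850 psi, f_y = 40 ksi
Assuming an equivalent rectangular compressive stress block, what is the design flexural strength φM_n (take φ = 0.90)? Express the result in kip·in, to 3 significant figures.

φM_n ≈ 938 kip·in

A_s = 3 × 0.44 = 1.32 in².
T = A_s f_y = 1.32 × 40 = 52.8 kips.
a = T/(0.85 f'_c b) = 52.8/(0.85 × 5.85 × 9.6) = 1.106 in.
M_n = T(d − a/2) = 52.8 × (20.3 − 0.553) = 1042.6 kip·in.
φM_n = 0.90 × 1042.6 = 938.3 kip·in.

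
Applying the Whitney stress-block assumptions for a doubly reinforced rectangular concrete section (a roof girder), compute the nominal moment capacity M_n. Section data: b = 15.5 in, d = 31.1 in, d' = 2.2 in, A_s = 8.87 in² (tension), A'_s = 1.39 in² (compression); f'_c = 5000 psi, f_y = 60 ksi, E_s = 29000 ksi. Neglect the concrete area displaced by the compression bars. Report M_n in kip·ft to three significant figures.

Assume both steels yield.
a = (A_s − A'_s) f_y/(0.85 f'_c b) = (8.87 − 1.39) × 60/(0.85 × 5 × 15.5) = 6.813 in.
c = a/β₁ = 6.813/0.8 = 8.516 in; ε'_s = 0.003(c − d')/c = 0.0022 ≥ ε_y = 0.0021, so the compression steel yields.
M_n = (A_s − A'_s) f_y (d − a/2) + A'_s f_y (d − d') = 448.8 × (31.1 − 3.4065) + 83.4 × (31.1 − 2.2) = 12428.8 + 2410.3 = 14839.1 kip·in = 14839.1/12 = 1236.59 kip·ft.

M_n ≈ 1240 kip·ft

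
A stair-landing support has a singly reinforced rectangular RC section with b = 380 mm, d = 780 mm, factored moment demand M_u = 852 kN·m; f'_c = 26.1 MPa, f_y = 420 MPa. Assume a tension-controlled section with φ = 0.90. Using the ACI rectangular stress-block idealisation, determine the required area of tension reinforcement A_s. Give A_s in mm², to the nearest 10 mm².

M_n = M_u/φ = 852/0.90 = 946.667 kN·m.
With M_n = 0.85 f'_c a b (d − a/2), solve the quadratic for a:
a = d − √(d² − 2M_n/(0.85 f'_c b)) = 780 − √(780² − 2 × 946.667×10⁶/(0.85 × 26.1 × 380)) = 160.47 mm.
A_s = 0.85 f'_c a b / f_y = 0.85 × 26.1 × 160.47 × 380 / 420 = 3221.0 mm².

A_s ≈ 3220 mm²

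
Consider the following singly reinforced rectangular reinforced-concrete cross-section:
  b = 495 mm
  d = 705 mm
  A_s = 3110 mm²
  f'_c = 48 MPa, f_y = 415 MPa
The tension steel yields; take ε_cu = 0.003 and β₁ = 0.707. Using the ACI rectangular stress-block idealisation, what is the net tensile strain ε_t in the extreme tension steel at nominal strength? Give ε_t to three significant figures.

ε_t ≈ 0.0204

a = A_s f_y/(0.85 f'_c b) = 63.91 mm.
β₁ = 0.707, so c = a/β₁ = 63.91/0.707 = 90.40 mm.
From the linear strain diagram with ε_cu = 0.003: ε_t = 0.003 (d − c)/c = 0.003 × (705 − 90.40)/90.40 = 0.0204.
Since ε_t ≥ 0.005, the section is tension-controlled.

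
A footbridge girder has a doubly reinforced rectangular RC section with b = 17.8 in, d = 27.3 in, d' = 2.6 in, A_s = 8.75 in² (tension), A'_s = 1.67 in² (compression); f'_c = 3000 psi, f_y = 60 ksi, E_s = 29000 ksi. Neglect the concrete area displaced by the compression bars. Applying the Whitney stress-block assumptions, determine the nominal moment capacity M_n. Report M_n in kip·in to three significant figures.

M_n ≈ 12100 kip·in

Assume both steels yield.
a = (A_s − A'_s) f_y/(0.85 f'_c b) = (8.75 − 1.67) × 60/(0.85 × 3 × 17.8) = 9.359 in.
c = a/β₁ = 9.359/0.85 = 11.011 in; ε'_s = 0.003(c − d')/c = 0.0023 ≥ ε_y = 0.0021, so the compression steel yields.
M_n = (A_s − A'_s) f_y (d − a/2) + A'_s f_y (d − d') = 424.8 × (27.3 − 4.6795) + 100.2 × (27.3 − 2.6) = 9609.2 + 2474.9 = 12084.1 kip·in.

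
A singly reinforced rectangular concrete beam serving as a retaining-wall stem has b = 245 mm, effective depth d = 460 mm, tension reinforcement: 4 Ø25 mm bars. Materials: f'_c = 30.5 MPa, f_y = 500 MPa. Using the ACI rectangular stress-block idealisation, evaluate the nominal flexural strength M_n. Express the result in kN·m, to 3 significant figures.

A_s = 4 × 491 = 1964 mm².
T = A_s f_y = 1964 × 500 = 982000 N = 982 kN.
From C = T: a = T/(0.85 f'_c b) = 982000/(0.85 × 30.5 × 245) = 154.61 mm.
M_n = T(d − a/2) = 982 kN × (460 − 77.305) mm = 375.81 kN·m.

M_n ≈ 376 kN·m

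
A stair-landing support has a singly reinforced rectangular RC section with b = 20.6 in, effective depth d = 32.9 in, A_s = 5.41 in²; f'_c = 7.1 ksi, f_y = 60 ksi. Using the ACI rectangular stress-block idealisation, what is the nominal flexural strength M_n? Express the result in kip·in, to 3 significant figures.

T = A_s f_y = 5.41 × 60 = 324.6 kips.
a = T/(0.85 f'_c b) = 324.6/(0.85 × 7.1 × 20.6) = 2.611 in.
M_n = T(d − a/2) = 324.6 × (32.9 − 1.3055) = 10255.6 kip·in.

M_n ≈ 10300 kip·in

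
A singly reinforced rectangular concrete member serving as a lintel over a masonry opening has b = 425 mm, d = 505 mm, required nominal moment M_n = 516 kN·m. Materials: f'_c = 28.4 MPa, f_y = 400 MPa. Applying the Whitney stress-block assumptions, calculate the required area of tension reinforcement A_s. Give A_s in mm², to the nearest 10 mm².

A_s ≈ 2870 mm²

With M_n = 0.85 f'_c a b (d − a/2), solve the quadratic for a:
a = d − √(d² − 2M_n/(0.85 f'_c b)) = 505 − √(505² − 2 × 516×10⁶/(0.85 × 28.4 × 425)) = 112.02 mm.
A_s = 0.85 f'_c a b / f_y = 0.85 × 28.4 × 112.02 × 425 / 400 = 2873.2 mm².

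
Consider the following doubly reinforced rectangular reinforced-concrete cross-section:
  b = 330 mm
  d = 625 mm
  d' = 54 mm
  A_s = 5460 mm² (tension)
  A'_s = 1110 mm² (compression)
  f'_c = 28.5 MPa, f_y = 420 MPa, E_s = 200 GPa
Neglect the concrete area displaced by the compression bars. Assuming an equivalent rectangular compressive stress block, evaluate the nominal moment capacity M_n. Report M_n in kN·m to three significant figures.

M_n ≈ 1200 kN·m

Assume both tension and compression steel yield.
Net tension couple steel: A_s − A'_s = 4350 mm².
a = (A_s − A'_s) f_y / (0.85 f'_c b) = 1827000/(0.85 × 28.5 × 330) = 228.54 mm.
c = a/β₁ = 228.54/0.846 = 270.14 mm; ε'_s = 0.003(c − d')/c = 0.0024 ≥ f_y/E_s = 0.0021, so compression steel does yield.
M_n = (A_s − A'_s) f_y (d − a/2) + A'_s f_y (d − d') = [1827000 × (625 − 114.27) + 466200 × (625 − 54)] × 10⁻⁶ = 933.10 + 266.20 = 1199.30 kN·m.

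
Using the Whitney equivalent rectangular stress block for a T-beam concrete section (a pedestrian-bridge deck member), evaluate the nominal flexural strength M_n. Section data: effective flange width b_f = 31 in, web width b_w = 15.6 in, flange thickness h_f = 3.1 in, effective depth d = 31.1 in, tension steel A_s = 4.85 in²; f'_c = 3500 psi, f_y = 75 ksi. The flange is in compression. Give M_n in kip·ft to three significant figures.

M_n ≈ 880 kip·ft

Tension: T = A_s f_y = 4.85 × 75 = 363.75 kips.
Try a within the flange: a = T/(0.85 f'_c b_f) = 363.75/(0.85 × 3.5 × 31) = 3.944 in.
a = 3.944 > h_f = 3.1 in: the block extends into the web. Split into flange-overhang and web parts.
C_f = 0.85 f'_c (b_f − b_w) h_f = 0.85 × 3.5 × (31 − 15.6) × 3.1 = 142.0 kips.
Remaining web compression depth: a_w = (T − C_f)/(0.85 f'_c b_w) = (363.75 − 142.0)/(0.85 × 3.5 × 15.6) = 4.778 in.
M_n = C_f(d − h_f/2) + (T − C_f)(d − a_w/2) = 142.0 × (31.1 − 1.55) + 221.75 × (31.1 − 2.389) = 4196.1 + 6366.7 = 10562.8 kip·in.
M_n = 10562.8/12 = 880.23 kip·ft.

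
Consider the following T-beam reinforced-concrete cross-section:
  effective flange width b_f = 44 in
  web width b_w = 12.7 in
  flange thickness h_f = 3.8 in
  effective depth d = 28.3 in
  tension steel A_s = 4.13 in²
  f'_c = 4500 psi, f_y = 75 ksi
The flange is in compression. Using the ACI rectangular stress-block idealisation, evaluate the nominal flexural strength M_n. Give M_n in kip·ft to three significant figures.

M_n ≈ 707 kip·ft

Tension: T = A_s f_y = 4.13 × 75 = 309.75 kips.
Try a within the flange: a = T/(0.85 f'_c b_f) = 309.75/(0.85 × 4.5 × 44) = 1.840 in.
Since a = 1.840 ≤ h_f = 3.8 in, the stress block lies entirely in the flange; analyse as a rectangular beam of width b_f.
M_n = T(d − a/2) = 309.75 × (28.3 − 0.92) = 8481.0 kip·in.
M_n = 8481.0/12 = 706.75 kip·ft.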